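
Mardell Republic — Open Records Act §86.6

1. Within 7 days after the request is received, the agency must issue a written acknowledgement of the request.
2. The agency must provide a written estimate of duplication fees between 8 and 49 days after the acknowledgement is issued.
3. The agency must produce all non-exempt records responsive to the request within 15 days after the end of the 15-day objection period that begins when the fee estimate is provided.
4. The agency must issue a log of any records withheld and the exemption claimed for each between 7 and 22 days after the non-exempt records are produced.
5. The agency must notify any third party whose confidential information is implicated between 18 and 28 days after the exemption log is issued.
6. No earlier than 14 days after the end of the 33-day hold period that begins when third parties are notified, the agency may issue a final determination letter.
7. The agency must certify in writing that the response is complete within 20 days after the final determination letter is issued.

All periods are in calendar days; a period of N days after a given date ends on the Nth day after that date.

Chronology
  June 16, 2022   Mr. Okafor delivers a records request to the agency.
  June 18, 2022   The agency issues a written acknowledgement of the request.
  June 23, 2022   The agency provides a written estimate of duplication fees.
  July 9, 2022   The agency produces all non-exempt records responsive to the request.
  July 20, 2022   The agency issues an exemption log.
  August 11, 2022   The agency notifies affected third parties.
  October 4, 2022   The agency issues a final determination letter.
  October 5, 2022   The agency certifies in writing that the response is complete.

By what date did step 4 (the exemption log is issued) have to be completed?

July 31, 2022

Step 4 runs from July 9, 2022, when the non-exempt records are produced. The window is 7–22 days after July 9, 2022; it closes on July 31, 2022.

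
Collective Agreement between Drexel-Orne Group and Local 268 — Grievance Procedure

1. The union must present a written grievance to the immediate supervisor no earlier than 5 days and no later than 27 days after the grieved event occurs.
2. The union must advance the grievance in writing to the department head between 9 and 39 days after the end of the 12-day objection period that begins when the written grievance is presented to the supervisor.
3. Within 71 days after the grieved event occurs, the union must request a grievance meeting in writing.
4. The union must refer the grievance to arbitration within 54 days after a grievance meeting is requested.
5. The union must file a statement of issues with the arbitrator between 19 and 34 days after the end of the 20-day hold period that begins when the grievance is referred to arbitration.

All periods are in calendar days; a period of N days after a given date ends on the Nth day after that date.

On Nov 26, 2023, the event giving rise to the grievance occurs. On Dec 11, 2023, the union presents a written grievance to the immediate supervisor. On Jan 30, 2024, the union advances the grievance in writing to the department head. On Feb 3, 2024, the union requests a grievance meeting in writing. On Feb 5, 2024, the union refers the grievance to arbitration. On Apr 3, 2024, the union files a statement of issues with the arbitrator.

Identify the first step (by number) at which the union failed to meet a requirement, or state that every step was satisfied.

(1) the permitted window runs from Nov 26, 2023 + 5 = Dec 1, 2023 to Nov 26, 2023 + 27 = Dec 23, 2023; done Dec 11, 2023, which is between those dates.
(2) the permitted window runs from Dec 23, 2023 + 9 = Jan 1, 2024 to Dec 23, 2023 + 39 = Jan 31, 2024; done Jan 30, 2024 — within the window.
(3) due by Nov 26, 2023 + 71 days = Feb 5, 2024; completed Feb 3, 2024, before the deadline.
(4) due by Feb 3, 2024 + 54 days = Mar 28, 2024; done Feb 5, 2024 — timely.
(5) the permitted window runs from Feb 25, 2024 + 19 = Mar 15, 2024 to Feb 25, 2024 + 34 = Mar 30, 2024; done Apr 3, 2024 — 4 days after the window closed.

Step 5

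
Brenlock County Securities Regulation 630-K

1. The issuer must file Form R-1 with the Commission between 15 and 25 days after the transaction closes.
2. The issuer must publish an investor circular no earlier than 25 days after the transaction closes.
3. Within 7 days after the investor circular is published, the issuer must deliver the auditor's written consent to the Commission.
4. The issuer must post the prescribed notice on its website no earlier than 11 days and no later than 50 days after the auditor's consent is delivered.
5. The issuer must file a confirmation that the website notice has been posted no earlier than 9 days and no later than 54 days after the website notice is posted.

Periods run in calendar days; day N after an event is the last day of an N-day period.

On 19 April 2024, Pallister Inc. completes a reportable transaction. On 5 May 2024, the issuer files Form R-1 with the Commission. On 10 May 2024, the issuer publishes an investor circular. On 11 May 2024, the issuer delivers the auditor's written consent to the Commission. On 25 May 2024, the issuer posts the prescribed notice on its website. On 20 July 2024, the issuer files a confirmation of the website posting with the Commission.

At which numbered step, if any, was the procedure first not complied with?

(1) the permitted window runs from 19 April 2024 + 15 = 4 May 2024 to 19 April 2024 + 25 = 14 May 2024; done 5 May 2024, which is between those dates.
(2) permitted from 19 April 2024 + 25 days = 14 May 2024 onward; 10 May 2024 is 4 days before the earliest permitted date.
Later steps need not be reached.

Step 2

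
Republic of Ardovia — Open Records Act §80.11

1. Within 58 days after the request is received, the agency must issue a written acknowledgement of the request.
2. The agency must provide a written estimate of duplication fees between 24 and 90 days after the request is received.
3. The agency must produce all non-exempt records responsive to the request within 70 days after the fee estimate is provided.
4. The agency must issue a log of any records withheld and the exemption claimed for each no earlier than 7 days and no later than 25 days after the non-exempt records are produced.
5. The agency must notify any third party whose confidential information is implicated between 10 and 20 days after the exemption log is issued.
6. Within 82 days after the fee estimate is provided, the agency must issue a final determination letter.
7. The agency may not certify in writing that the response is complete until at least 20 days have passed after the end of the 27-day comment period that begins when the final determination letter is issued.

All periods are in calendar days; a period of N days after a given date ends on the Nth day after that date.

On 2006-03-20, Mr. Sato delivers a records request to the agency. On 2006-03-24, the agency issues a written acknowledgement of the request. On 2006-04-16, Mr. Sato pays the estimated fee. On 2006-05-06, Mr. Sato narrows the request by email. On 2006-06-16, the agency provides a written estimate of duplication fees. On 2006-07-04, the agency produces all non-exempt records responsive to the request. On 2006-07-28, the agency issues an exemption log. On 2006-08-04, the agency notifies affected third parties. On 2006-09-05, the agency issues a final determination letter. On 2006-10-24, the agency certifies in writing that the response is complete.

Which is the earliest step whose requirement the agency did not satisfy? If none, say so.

Step 1 — counting 58 days from 2006-03-20 (when the request is received) gives a deadline of 2006-05-17; completed 2006-03-24, before the deadline.
Step 2 — 24 and 90 days from 2006-03-20 (when the request is received) are 2006-04-13 and 2006-06-18 respectively; 2006-06-16 falls inside that range.
Step 3 — counting 70 days from 2006-06-16 (when the fee estimate is provided) gives a deadline of 2006-08-25; completed 2006-07-04, before the deadline.
Step 4 — 7 and 25 days from 2006-07-04 (when the non-exempt records are produced) are 2006-07-11 and 2006-07-29 respectively; done 2006-07-28 — within the window.
Step 5 — 10 and 20 days from 2006-07-28 (when the exemption log is issued) are 2006-08-07 and 2006-08-17 respectively; 2006-08-04 is 3 days too early.

Step 5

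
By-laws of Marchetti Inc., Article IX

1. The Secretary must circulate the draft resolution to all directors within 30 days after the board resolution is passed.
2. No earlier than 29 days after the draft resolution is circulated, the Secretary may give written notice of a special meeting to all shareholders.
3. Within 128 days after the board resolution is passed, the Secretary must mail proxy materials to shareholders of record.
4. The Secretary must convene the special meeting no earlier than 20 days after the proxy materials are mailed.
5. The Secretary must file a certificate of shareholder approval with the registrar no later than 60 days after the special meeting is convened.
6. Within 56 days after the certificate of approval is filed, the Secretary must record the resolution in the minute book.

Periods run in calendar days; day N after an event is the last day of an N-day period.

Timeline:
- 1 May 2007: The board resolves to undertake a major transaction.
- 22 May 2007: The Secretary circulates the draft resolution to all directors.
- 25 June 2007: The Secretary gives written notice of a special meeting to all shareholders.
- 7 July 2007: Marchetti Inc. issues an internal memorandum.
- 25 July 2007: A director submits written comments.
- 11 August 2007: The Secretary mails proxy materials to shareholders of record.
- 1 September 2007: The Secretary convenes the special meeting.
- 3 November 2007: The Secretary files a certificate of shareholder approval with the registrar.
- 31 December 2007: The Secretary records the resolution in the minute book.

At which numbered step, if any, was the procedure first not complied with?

Step 5

(1) due by 1 May 2007 + 30 days = 31 May 2007; completed 22 May 2007, before the deadline.
(2) permitted from 22 May 2007 + 29 days = 20 June 2007 onward; done 25 June 2007 — permitted.
(3) due by 1 May 2007 + 128 days = 6 September 2007; completed 11 August 2007, before the deadline.
(4) permitted from 11 August 2007 + 20 days = 31 August 2007 onward; 1 September 2007 is on or after that date.
(5) due by 1 September 2007 + 60 days = 31 October 2007; done 3 November 2007 — 3 days late.
No need to go further; step 5 was not satisfied.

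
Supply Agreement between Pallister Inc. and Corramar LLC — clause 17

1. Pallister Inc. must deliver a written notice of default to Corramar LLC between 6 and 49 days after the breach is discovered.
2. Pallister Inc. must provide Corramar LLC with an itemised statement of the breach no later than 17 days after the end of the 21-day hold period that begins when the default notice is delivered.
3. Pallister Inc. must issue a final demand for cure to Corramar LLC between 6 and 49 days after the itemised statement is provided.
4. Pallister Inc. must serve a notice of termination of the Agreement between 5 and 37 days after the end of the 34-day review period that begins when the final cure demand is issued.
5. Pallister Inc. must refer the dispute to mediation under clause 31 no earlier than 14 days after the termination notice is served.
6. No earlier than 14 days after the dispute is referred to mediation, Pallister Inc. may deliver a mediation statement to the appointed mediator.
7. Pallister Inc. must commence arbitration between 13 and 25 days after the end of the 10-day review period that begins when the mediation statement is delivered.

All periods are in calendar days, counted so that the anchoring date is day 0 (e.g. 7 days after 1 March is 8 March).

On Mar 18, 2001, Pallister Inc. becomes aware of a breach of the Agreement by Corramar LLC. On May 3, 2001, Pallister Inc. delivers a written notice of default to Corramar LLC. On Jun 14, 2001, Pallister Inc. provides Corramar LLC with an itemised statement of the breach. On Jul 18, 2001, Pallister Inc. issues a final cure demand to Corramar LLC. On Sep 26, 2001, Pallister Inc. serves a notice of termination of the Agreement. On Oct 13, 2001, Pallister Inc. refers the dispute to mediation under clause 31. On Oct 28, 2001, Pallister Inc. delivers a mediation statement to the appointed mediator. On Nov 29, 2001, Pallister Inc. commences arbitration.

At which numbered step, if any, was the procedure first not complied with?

Step 2

(1) the permitted window runs from Mar 18, 2001 + 6 = Mar 24, 2001 to Mar 18, 2001 + 49 = May 6, 2001; done May 3, 2001 — within the window.
(2) due by May 24, 2001 + 17 days = Jun 10, 2001; Jun 14, 2001 misses that deadline by 4 days.
Later steps need not be reached.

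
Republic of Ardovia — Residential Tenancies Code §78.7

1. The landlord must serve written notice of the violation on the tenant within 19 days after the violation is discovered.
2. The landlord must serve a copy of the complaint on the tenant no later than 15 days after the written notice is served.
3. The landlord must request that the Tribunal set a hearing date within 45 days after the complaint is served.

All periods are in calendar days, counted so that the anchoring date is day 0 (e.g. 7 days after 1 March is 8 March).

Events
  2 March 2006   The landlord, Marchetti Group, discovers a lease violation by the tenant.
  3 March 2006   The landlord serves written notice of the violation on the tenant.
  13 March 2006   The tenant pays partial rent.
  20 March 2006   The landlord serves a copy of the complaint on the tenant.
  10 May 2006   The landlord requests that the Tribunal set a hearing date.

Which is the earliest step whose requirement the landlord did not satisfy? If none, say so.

Step 2

(1) due by 2 March 2006 + 19 days = 21 March 2006; done 3 March 2006 — timely.
(2) due by 3 March 2006 + 15 days = 18 March 2006; not done until 20 March 2006, 2 days after the deadline.
The analysis stops there.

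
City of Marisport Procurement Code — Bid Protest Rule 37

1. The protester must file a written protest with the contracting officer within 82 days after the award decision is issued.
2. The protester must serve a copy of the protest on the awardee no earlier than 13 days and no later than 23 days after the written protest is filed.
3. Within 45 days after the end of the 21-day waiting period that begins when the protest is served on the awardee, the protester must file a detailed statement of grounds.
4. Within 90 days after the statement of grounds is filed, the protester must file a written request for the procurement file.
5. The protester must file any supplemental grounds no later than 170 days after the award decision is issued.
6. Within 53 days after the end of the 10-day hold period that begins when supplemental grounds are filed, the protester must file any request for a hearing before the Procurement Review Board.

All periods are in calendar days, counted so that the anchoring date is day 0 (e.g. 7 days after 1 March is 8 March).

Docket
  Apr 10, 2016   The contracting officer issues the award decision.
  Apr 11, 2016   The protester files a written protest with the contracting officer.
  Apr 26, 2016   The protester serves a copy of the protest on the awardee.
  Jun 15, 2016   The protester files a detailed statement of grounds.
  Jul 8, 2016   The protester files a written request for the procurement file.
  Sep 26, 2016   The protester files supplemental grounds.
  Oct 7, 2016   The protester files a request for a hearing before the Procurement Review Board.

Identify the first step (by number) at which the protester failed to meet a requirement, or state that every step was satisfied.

Step 1 — counting 82 days from Apr 10, 2016 (when the award decision is issued) gives a deadline of Jul 1, 2016; Apr 11, 2016 is within that limit.
Step 2 — 13 and 23 days from Apr 11, 2016 (when the written protest is filed) are Apr 24, 2016 and May 4, 2016 respectively; done Apr 26, 2016, which is between those dates.
Step 3 — counting 45 days from May 17, 2016 (end of the 21-day waiting period, which began when the protest is served on the awardee on Apr 26, 2016) gives a deadline of Jul 1, 2016; Jun 15, 2016 is within that limit.
Step 4 — counting 90 days from Jun 15, 2016 (when the statement of grounds is filed) gives a deadline of Sep 13, 2016; done Jul 8, 2016 — timely.
Step 5 — counting 170 days from Apr 10, 2016 (when the award decision is issued) gives a deadline of Sep 27, 2016; completed Sep 26, 2016, before the deadline.
Step 6 — counting 53 days from Oct 6, 2016 (end of the 10-day hold period, which began when supplemental grounds are filed on Sep 26, 2016) gives a deadline of Nov 28, 2016; done Oct 7, 2016 — timely.

None — every step was satisfied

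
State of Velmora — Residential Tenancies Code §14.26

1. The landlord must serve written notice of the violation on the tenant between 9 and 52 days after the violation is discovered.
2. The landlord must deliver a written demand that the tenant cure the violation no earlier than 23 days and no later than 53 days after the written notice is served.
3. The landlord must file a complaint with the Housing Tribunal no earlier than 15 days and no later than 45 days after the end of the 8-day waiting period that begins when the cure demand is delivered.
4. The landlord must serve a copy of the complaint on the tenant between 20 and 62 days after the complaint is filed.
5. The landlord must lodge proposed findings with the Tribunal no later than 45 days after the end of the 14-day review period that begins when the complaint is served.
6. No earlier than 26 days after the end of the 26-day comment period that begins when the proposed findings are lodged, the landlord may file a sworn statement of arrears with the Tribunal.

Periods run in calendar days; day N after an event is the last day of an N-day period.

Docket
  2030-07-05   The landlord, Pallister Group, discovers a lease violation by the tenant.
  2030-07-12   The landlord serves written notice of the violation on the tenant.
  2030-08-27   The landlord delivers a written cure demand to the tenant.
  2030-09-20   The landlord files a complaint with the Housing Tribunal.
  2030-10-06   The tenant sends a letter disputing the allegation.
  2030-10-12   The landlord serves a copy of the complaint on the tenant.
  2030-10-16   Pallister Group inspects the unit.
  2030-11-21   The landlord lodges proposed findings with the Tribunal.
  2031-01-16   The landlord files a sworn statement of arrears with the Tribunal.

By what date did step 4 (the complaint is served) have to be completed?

Step 4 runs from 2030-09-20, when the complaint is filed. The window is 20–62 days after 2030-09-20; it closes on 2030-11-21.

2030-11-21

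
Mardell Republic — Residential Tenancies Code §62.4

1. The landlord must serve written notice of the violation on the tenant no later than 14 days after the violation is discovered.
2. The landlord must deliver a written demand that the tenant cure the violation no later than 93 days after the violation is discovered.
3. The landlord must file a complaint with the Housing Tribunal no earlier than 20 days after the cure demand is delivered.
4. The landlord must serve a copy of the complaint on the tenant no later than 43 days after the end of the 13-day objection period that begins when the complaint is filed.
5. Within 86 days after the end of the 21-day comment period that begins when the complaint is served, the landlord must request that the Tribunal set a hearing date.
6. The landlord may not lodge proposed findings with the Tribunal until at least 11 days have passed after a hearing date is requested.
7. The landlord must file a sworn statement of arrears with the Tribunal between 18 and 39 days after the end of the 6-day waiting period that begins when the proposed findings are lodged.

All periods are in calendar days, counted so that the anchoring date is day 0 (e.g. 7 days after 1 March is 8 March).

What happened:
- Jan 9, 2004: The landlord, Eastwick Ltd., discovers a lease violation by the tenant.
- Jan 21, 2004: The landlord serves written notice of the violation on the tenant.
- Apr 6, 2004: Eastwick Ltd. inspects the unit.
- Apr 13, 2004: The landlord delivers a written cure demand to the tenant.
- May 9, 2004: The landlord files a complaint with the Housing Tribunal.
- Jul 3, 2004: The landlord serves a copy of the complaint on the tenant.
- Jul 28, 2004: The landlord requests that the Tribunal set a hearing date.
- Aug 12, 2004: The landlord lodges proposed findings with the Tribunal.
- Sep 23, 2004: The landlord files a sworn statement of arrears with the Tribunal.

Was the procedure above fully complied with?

No

(1) due by Jan 9, 2004 + 14 days = Jan 23, 2004; completed Jan 21, 2004, before the deadline.
(2) due by Jan 9, 2004 + 93 days = Apr 11, 2004; Apr 13, 2004 misses that deadline by 2 days.
Later steps need not be reached.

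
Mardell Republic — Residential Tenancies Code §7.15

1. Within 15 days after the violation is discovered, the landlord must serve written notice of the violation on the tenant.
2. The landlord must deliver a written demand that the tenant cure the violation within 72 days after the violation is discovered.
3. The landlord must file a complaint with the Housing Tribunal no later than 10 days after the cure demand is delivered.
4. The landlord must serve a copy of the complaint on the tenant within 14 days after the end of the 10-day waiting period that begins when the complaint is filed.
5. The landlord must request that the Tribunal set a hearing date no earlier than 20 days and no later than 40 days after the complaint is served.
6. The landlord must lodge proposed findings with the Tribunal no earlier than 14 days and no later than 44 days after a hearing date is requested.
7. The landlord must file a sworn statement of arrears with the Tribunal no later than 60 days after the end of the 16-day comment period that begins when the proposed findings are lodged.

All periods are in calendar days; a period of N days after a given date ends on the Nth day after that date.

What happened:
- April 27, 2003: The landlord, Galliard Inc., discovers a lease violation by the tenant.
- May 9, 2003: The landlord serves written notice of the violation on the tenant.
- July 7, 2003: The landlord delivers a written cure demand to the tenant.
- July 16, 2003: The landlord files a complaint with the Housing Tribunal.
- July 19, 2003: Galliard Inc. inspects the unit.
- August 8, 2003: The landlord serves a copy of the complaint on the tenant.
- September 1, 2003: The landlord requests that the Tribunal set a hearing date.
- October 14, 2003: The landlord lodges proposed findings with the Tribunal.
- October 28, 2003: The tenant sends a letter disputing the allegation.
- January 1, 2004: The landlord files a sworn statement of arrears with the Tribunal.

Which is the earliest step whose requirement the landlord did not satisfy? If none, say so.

Step 1: 15 days after April 27, 2003 (when the violation is discovered) is May 12, 2003; done May 9, 2003 — timely.
Step 2: 72 days after April 27, 2003 (when the violation is discovered) is July 8, 2003; done July 7, 2003 — timely.
Step 3: 10 days after July 7, 2003 (when the cure demand is delivered) is July 17, 2003; completed July 16, 2003, before the deadline.
Step 4: 14 days after July 26, 2003 (end of the 10-day waiting period, which began when the complaint is filed on July 16, 2003) is August 9, 2003; August 8, 2003 is within that limit.
Step 5: the window is 20–40 days after August 8, 2003 (when the complaint is served), so August 28, 2003 through September 17, 2003; September 1, 2003 falls inside that range.
Step 6: the window is 14–44 days after September 1, 2003 (when a hearing date is requested), so September 15, 2003 through October 15, 2003; done October 14, 2003, which is between those dates.
Step 7: 60 days after October 30, 2003 (end of the 16-day comment period, which began when the proposed findings are lodged on October 14, 2003) is December 29, 2003; not done until January 1, 2004, 3 days after the deadline.
Later steps need not be reached.

Step 7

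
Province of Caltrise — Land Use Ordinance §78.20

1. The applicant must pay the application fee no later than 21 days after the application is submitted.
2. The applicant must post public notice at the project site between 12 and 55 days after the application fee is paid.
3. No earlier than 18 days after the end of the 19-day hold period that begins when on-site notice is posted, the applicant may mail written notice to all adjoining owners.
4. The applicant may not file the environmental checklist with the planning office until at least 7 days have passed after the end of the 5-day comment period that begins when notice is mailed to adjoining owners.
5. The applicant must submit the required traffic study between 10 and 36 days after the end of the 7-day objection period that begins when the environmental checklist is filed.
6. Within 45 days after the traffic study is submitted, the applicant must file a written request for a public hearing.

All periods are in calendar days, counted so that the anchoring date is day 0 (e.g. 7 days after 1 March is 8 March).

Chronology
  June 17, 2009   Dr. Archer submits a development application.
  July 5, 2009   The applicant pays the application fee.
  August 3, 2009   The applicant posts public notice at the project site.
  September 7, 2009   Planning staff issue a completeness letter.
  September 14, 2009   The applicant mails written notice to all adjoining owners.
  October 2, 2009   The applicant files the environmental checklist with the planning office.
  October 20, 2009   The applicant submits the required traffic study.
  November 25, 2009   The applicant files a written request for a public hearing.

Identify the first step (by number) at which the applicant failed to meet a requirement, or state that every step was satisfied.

None — every step was satisfied

Step 1: 21 days after June 17, 2009 (when the application is submitted) is July 8, 2009; July 5, 2009 is within that limit.
Step 2: the window is 12–55 days after July 5, 2009 (when the application fee is paid), so July 17, 2009 through August 29, 2009; done August 3, 2009 — within the window.
Step 3: the earliest permitted date is 18 days after August 22, 2009 (end of the 19-day hold period, which began when on-site notice is posted on August 3, 2009), i.e. September 9, 2009; September 14, 2009 is on or after that date.
Step 4: the earliest permitted date is 7 days after September 19, 2009 (end of the 5-day comment period, which began when notice is mailed to adjoining owners on September 14, 2009), i.e. September 26, 2009; done October 2, 2009 — permitted.
Step 5: the window is 10–36 days after October 9, 2009 (end of the 7-day objection period, which began when the environmental checklist is filed on October 2, 2009), so October 19, 2009 through November 14, 2009; done October 20, 2009, which is between those dates.
Step 6: 45 days after October 20, 2009 (when the traffic study is submitted) is December 4, 2009; done November 25, 2009 — timely.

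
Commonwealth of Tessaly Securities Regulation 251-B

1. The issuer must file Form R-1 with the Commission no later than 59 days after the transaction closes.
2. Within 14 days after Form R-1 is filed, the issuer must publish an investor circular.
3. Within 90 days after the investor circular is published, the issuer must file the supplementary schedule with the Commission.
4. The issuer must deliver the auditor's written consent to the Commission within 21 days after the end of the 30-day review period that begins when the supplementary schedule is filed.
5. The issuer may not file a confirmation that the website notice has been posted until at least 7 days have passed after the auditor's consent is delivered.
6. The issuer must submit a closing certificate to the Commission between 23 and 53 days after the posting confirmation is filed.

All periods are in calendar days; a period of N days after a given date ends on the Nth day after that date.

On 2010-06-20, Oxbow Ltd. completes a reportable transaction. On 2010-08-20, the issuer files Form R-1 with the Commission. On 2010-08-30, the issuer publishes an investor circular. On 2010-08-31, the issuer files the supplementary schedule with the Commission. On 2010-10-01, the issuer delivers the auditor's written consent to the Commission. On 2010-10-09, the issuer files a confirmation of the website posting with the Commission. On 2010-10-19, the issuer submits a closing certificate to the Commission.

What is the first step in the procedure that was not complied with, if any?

Step 1 — counting 59 days from 2010-06-20 (when the transaction closes) gives a deadline of 2010-08-18; not done until 2010-08-20, 2 days after the deadline.

Step 1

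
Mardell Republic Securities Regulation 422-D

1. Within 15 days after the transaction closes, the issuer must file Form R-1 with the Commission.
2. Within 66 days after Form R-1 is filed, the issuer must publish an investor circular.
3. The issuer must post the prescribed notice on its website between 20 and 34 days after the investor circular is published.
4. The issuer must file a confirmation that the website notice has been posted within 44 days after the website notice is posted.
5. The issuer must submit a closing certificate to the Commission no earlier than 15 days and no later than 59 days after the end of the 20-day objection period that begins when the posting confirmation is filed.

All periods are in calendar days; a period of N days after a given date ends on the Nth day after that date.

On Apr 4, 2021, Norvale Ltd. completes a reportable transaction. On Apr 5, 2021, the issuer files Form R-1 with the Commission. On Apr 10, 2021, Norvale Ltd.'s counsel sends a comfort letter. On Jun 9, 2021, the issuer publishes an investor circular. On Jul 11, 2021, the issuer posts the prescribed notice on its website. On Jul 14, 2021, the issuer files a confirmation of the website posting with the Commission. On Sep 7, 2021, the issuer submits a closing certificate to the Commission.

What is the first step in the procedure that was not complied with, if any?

None — every step was satisfied

(1) due by Apr 4, 2021 + 15 days = Apr 19, 2021; done Apr 5, 2021 — timely.
(2) due by Apr 5, 2021 + 66 days = Jun 10, 2021; completed Jun 9, 2021, before the deadline.
(3) the permitted window runs from Jun 9, 2021 + 20 = Jun 29, 2021 to Jun 9, 2021 + 34 = Jul 13, 2021; done Jul 11, 2021 — within the window.
(4) due by Jul 11, 2021 + 44 days = Aug 24, 2021; done Jul 14, 2021 — timely.
(5) the permitted window runs from Aug 3, 2021 + 15 = Aug 18, 2021 to Aug 3, 2021 + 59 = Oct 1, 2021; done Sep 7, 2021, which is between those dates.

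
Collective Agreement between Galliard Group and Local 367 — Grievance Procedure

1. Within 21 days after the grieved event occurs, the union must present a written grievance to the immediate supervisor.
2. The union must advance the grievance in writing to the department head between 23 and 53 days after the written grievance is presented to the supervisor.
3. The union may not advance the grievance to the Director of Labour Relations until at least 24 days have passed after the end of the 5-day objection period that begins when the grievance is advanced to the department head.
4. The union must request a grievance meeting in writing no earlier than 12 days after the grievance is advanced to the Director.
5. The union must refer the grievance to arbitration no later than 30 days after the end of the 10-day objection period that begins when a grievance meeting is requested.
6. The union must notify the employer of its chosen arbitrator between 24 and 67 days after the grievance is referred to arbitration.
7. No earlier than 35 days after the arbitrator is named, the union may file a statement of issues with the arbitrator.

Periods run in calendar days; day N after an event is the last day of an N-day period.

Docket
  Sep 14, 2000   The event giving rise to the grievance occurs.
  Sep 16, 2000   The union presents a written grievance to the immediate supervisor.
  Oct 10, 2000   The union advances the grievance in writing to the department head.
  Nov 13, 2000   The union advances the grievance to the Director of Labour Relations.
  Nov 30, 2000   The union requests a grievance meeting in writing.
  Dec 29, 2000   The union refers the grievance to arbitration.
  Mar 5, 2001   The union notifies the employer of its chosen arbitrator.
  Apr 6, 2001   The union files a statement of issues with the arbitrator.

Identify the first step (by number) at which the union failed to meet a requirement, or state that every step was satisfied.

(1) due by Sep 14, 2000 + 21 days = Oct 5, 2000; completed Sep 16, 2000, before the deadline.
(2) the permitted window runs from Sep 16, 2000 + 23 = Oct 9, 2000 to Sep 16, 2000 + 53 = Nov 8, 2000; done Oct 10, 2000 — within the window.
(3) permitted from Oct 15, 2000 + 24 days = Nov 8, 2000 onward; done Nov 13, 2000 — permitted.
(4) permitted from Nov 13, 2000 + 12 days = Nov 25, 2000 onward; done Nov 30, 2000 — permitted.
(5) due by Dec 10, 2000 + 30 days = Jan 9, 2001; completed Dec 29, 2000, before the deadline.
(6) the permitted window runs from Dec 29, 2000 + 24 = Jan 22, 2001 to Dec 29, 2000 + 67 = Mar 6, 2001; done Mar 5, 2001 — within the window.
(7) permitted from Mar 5, 2001 + 35 days = Apr 9, 2001 onward; acted on Apr 6, 2001, 3 days prematurely.
Later steps need not be reached.

Step 7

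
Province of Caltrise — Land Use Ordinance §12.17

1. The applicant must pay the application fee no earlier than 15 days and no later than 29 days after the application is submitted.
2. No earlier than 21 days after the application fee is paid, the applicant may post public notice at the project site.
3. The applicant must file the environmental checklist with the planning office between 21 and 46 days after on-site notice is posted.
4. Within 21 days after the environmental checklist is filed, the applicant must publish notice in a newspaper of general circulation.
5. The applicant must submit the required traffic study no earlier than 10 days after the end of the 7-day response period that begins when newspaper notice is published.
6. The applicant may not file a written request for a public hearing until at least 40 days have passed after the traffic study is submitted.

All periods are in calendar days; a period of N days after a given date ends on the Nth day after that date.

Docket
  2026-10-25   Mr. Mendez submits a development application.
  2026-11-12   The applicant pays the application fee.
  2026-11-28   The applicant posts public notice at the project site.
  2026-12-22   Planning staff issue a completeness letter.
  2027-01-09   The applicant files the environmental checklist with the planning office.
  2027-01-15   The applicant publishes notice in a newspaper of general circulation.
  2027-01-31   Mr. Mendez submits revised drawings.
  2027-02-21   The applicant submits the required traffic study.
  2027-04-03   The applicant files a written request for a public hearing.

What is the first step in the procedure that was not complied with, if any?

Step 1 — 15 and 29 days from 2026-10-25 (when the application is submitted) are 2026-11-09 and 2026-11-23 respectively; done 2026-11-12 — within the window.
Step 2 — must wait 21 days from 2026-11-12 (when the application fee is paid), so not before 2026-12-03; done 2026-11-28 — 5 days too early.

Step 2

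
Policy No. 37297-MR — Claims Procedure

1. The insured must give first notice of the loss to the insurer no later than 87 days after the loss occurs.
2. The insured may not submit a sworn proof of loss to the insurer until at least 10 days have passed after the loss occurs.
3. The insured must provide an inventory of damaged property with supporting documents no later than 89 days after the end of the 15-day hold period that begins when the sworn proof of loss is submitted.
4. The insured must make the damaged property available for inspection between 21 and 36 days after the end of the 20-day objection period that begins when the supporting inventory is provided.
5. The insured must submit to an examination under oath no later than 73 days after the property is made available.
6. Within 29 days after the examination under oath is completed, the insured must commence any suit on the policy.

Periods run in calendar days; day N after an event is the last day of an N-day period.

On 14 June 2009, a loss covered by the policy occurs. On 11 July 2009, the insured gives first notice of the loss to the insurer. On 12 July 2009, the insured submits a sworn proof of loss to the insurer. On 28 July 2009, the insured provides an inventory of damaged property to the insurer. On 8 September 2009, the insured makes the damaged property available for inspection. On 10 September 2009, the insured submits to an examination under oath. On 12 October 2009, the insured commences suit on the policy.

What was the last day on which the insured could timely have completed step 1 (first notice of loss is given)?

9 September 2009

Step 1 runs from 14 June 2009, when the loss occurs. 87 days after 14 June 2009 is 9 September 2009.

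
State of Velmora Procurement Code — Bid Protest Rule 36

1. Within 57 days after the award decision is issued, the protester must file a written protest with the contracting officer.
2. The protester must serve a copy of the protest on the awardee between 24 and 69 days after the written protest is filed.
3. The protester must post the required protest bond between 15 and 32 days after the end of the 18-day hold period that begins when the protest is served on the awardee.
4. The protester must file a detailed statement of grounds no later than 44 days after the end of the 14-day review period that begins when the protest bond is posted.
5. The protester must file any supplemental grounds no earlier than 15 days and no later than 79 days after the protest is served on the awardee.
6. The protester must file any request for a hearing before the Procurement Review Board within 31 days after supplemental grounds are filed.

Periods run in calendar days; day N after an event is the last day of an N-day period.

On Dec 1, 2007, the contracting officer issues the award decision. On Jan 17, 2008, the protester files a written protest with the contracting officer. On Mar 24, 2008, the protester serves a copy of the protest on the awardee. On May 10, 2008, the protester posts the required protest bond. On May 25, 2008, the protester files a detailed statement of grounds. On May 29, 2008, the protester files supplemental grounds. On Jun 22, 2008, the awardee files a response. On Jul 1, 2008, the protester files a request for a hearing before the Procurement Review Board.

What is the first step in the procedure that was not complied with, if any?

Step 6

Step 1 — counting 57 days from Dec 1, 2007 (when the award decision is issued) gives a deadline of Jan 27, 2008; completed Jan 17, 2008, before the deadline.
Step 2 — 24 and 69 days from Jan 17, 2008 (when the written protest is filed) are Feb 10, 2008 and Mar 26, 2008 respectively; Mar 24, 2008 falls inside that range.
Step 3 — 15 and 32 days from Apr 11, 2008 (end of the 18-day hold period, which began when the protest is served on the awardee on Mar 24, 2008) are Apr 26, 2008 and May 13, 2008 respectively; May 10, 2008 falls inside that range.
Step 4 — counting 44 days from May 24, 2008 (end of the 14-day review period, which began when the protest bond is posted on May 10, 2008) gives a deadline of Jul 7, 2008; completed May 25, 2008, before the deadline.
Step 5 — 15 and 79 days from Mar 24, 2008 (when the protest is served on the awardee) are Apr 8, 2008 and Jun 11, 2008 respectively; May 29, 2008 falls inside that range.
Step 6 — counting 31 days from May 29, 2008 (when supplemental grounds are filed) gives a deadline of Jun 29, 2008; not done until Jul 1, 2008, 2 days after the deadline.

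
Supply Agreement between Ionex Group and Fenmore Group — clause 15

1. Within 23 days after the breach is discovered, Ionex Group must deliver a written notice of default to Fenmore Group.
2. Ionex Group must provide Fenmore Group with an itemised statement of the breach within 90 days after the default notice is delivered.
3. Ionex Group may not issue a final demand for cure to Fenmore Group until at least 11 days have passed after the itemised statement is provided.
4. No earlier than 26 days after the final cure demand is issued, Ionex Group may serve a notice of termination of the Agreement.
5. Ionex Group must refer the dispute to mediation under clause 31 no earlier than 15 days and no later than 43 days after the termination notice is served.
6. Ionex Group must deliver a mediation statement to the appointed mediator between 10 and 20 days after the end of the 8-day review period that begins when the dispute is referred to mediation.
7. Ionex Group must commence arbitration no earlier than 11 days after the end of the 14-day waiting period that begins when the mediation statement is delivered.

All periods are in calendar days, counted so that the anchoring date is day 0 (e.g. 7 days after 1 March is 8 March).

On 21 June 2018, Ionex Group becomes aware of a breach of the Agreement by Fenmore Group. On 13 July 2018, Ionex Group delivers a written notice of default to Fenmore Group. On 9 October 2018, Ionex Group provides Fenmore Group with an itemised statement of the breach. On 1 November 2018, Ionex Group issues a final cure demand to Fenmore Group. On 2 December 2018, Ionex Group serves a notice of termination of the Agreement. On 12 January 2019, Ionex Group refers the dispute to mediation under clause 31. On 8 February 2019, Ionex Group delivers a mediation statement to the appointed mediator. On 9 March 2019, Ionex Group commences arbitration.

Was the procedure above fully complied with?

Yes

Step 1: 23 days after 21 June 2018 (when the breach is discovered) is 14 July 2018; 13 July 2018 is within that limit.
Step 2: 90 days after 13 July 2018 (when the default notice is delivered) is 11 October 2018; 9 October 2018 is within that limit.
Step 3: the earliest permitted date is 11 days after 9 October 2018 (when the itemised statement is provided), i.e. 20 October 2018; done 1 November 2018, after the minimum wait.
Step 4: the earliest permitted date is 26 days after 1 November 2018 (when the final cure demand is issued), i.e. 27 November 2018; 2 December 2018 is on or after that date.
Step 5: the window is 15–43 days after 2 December 2018 (when the termination notice is served), so 17 December 2018 through 14 January 2019; done 12 January 2019, which is between those dates.
Step 6: the window is 10–20 days after 20 January 2019 (end of the 8-day review period, which began when the dispute is referred to mediation on 12 January 2019), so 30 January 2019 through 9 February 2019; done 8 February 2019, which is between those dates.
Step 7: the earliest permitted date is 11 days after 22 February 2019 (end of the 14-day waiting period, which began when the mediation statement is delivered on 8 February 2019), i.e. 5 March 2019; done 9 March 2019 — permitted.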